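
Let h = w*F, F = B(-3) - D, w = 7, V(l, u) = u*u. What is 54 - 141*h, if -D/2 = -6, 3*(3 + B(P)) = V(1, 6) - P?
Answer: 2028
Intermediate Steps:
V(l, u) = u²
B(P) = 9 - P/3 (B(P) = -3 + (6² - P)/3 = -3 + (36 - P)/3 = -3 + (12 - P/3) = 9 - P/3)
D = 12 (D = -2*(-6) = 12)
F = -2 (F = (9 - ⅓*(-3)) - 1*12 = (9 + 1) - 12 = 10 - 12 = -2)
h = -14 (h = 7*(-2) = -14)
54 - 141*h = 54 - 141*(-14) = 54 + 1974 = 2028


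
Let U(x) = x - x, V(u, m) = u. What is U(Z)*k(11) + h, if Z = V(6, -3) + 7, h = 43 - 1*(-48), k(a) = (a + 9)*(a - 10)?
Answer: 91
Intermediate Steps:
k(a) = (-10 + a)*(9 + a) (k(a) = (9 + a)*(-10 + a) = (-10 + a)*(9 + a))
h = 91 (h = 43 + 48 = 91)
Z = 13 (Z = 6 + 7 = 13)
U(x) = 0
U(Z)*k(11) + h = 0*(-90 + 11² - 1*11) + 91 = 0*(-90 + 121 - 11) + 91 = 0*20 + 91 = 0 + 91 = 91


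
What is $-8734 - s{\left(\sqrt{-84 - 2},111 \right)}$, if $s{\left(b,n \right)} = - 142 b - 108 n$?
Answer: $3254 + 142 i \sqrt{86} \approx 3254.0 + 1316.9 i$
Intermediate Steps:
$-8734 - s{\left(\sqrt{-84 - 2},111 \right)} = -8734 - \left(- 142 \sqrt{-84 - 2} - 11988\right) = -8734 - \left(- 142 \sqrt{-86} - 11988\right) = -8734 - \left(- 142 i \sqrt{86} - 11988\right) = -8734 - \left(-11988 - 142 i \sqrt{86}\right) = -8734 + \left(11988 + 142 i \sqrt{86}\right) = 3254 + 142 i \sqrt{86}$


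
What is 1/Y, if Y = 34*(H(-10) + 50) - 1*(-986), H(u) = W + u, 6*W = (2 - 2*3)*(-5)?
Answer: 3/7378 ≈ 0.00040661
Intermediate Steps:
W = 10/3 (W = ((2 - 2*3)*(-5))/6 = ((2 - 6)*(-5))/6 = (-4*(-5))/6 = (⅙)*20 = 10/3 ≈ 3.3333)
H(u) = 10/3 + u
Y = 7378/3 (Y = 34*((10/3 - 10) + 50) - 1*(-986) = 34*(-20/3 + 50) + 986 = 34*(130/3) + 986 = 4420/3 + 986 = 7378/3 ≈ 2459.3)
1/Y = 1/(7378/3) = 3/7378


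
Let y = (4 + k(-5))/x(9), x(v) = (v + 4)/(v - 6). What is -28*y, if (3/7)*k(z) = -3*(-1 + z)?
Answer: -3864/13 ≈ -297.23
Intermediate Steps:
x(v) = (4 + v)/(-6 + v)
k(z) = 7 - 7*z (k(z) = 7*(-3*(-1 + z))/3 = 7*(3 - 3*z)/3 = 7 - 7*z)
y = 138/13 (y = (4 + (7 - 7*(-5)))/(((4 + 9)/(-6 + 9))) = (4 + (7 + 35))/((13/3)) = (4 + 42)/(((1/3)*13)) = 46/(13/3) = 46*(3/13) = 138/13 ≈ 10.615)
-28*y = -28*138/13 = -3864/13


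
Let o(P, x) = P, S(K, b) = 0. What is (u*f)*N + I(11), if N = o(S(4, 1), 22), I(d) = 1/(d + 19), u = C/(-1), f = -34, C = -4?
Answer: 1/30 ≈ 0.033333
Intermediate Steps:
u = 4 (u = -4/(-1) = -4*(-1) = 4)
I(d) = 1/(19 + d)
N = 0
(u*f)*N + I(11) = (4*(-34))*0 + 1/(19 + 11) = -136*0 + 1/30 = 0 + 1/30 = 1/30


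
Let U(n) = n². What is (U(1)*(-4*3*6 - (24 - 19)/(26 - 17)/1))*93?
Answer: -20243/3 ≈ -6747.7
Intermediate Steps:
(U(1)*(-4*3*6 - (24 - 19)/(26 - 17)/1))*93 = (1²*(-4*3*6 - (24 - 19)/(26 - 17)/1))*93 = (1*(-12*6 - 5/9))*93 = (1*(-72 - 5*(⅑)))*93 = (1*(-72 - 5/9))*93 = (1*(-653/9))*93 = -653/9*93 = -20243/3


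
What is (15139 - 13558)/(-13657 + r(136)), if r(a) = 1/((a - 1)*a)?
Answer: -29027160/250742519 ≈ -0.11576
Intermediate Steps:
r(a) = 1/(a*(-1 + a)) (r(a) = 1/((-1 + a)*a) = 1/(a*(-1 + a)))
(15139 - 13558)/(-13657 + r(136)) = (15139 - 13558)/(-13657 + 1/(136*(-1 + 136))) = 1581/(-13657 + (1/136)/135) = 1581/(-13657 + (1/136)*(1/135)) = 1581/(-13657 + 1/18360) = 1581/(-250742519/18360) = 1581*(-18360/250742519) = -29027160/250742519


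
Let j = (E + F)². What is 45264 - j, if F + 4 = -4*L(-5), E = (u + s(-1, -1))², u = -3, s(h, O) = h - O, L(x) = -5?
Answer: 44639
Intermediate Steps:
E = 9 (E = (-3 + (-1 - 1*(-1)))² = (-3 + (-1 + 1))² = (-3 + 0)² = (-3)² = 9)
F = 16 (F = -4 - 4*(-5) = -4 + 20 = 16)
j = 625 (j = (9 + 16)² = 25² = 625)
45264 - j = 45264 - 1*625 = 45264 - 625 = 44639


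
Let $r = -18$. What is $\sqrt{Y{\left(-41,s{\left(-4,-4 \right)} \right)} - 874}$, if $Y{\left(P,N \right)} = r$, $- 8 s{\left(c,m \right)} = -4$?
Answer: $2 i \sqrt{223} \approx 29.866 i$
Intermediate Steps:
$s{\left(c,m \right)} = \frac{1}{2}$ ($s{\left(c,m \right)} = \left(- \frac{1}{8}\right) \left(-4\right) = \frac{1}{2}$)
$Y{\left(P,N \right)} = -18$
$\sqrt{Y{\left(-41,s{\left(-4,-4 \right)} \right)} - 874} = \sqrt{-18 - 874} = \sqrt{-892} = 2 i \sqrt{223}$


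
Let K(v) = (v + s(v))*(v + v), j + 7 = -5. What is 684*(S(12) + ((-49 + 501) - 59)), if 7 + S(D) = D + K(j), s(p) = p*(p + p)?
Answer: -4258584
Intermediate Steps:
j = -12 (j = -7 - 5 = -12)
s(p) = 2*p² (s(p) = p*(2*p) = 2*p²)
K(v) = 2*v*(v + 2*v²) (K(v) = (v + 2*v²)*(v + v) = (v + 2*v²)*(2*v) = 2*v*(v + 2*v²))
S(D) = -6631 + D (S(D) = -7 + (D + (-12)²*(2 + 4*(-12))) = -7 + (D + 144*(2 - 48)) = -7 + (D + 144*(-46)) = -7 + (D - 6624) = -7 + (-6624 + D) = -6631 + D)
684*(S(12) + ((-49 + 501) - 59)) = 684*((-6631 + 12) + ((-49 + 501) - 59)) = 684*(-6619 + (452 - 59)) = 684*(-6619 + 393) = 684*(-6226) = -4258584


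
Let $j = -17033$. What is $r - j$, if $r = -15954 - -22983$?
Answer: $24062$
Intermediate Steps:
$r = 7029$ ($r = -15954 + 22983 = 7029$)
$r - j = 7029 - -17033 = 7029 + 17033 = 24062$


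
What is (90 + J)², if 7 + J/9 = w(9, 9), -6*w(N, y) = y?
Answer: 729/4 ≈ 182.25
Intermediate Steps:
w(N, y) = -y/6
J = -153/2 (J = -63 + 9*(-⅙*9) = -63 + 9*(-3/2) = -63 - 27/2 = -153/2 ≈ -76.500)
(90 + J)² = (90 - 153/2)² = (27/2)² = 729/4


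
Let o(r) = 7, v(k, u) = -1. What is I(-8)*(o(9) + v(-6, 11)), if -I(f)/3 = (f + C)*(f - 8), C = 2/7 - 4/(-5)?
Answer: -69696/35 ≈ -1991.3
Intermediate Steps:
C = 38/35 (C = 2*(⅐) - 4*(-⅕) = 2/7 + ⅘ = 38/35 ≈ 1.0857)
I(f) = -3*(-8 + f)*(38/35 + f) (I(f) = -3*(f + 38/35)*(f - 8) = -3*(38/35 + f)*(-8 + f) = -3*(-8 + f)*(38/35 + f))
I(-8)*(o(9) + v(-6, 11)) = (912/35 - 3*(-8)² + (726/35)*(-8))*(7 - 1) = (912/35 - 3*64 - 5808/35)*6 = (912/35 - 192 - 5808/35)*6 = -11616/35*6 = -69696/35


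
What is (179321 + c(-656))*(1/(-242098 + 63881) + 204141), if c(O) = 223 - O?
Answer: 6555927666599200/178217 ≈ 3.6786e+10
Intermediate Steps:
(179321 + c(-656))*(1/(-242098 + 63881) + 204141) = (179321 + (223 - 1*(-656)))*(1/(-242098 + 63881) + 204141) = (179321 + (223 + 656))*(1/(-178217) + 204141) = (179321 + 879)*(-1/178217 + 204141) = 180200*(36381396596/178217) = 6555927666599200/178217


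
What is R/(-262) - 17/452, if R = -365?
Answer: 80263/59212 ≈ 1.3555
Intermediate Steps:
R/(-262) - 17/452 = -365/(-262) - 17/452 = -365*(-1/262) - 17*1/452 = 365/262 - 17/452 = 80263/59212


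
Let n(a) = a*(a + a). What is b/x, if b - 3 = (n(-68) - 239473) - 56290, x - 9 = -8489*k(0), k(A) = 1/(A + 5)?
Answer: 358140/2111 ≈ 169.65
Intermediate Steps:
n(a) = 2*a**2 (n(a) = a*(2*a) = 2*a**2)
k(A) = 1/(5 + A)
x = -8444/5 (x = 9 - 8489/(5 + 0) = 9 - 8489/5 = -8444/5 ≈ -1688.8)
b = -286512 (b = 3 + ((2*(-68)**2 - 239473) - 56290) = 3 + ((2*4624 - 239473) - 56290) = 3 + ((9248 - 239473) - 56290) = 3 + (-230225 - 56290) = 3 - 286515 = -286512)
b/x = -286512/(-8444/5) = -286512*(-5/8444) = 358140/2111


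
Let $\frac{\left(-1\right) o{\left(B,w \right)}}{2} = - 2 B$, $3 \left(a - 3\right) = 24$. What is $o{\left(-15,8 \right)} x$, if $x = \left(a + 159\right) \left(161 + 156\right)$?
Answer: $-3233400$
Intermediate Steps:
$a = 11$ ($a = 3 + \frac{1}{3} \cdot 24 = 3 + 8 = 11$)
$x = 53890$ ($x = \left(11 + 159\right) \left(161 + 156\right) = 170 \cdot 317 = 53890$)
$o{\left(B,w \right)} = 4 B$ ($o{\left(B,w \right)} = - 2 \left(- 2 B\right) = 4 B$)
$o{\left(-15,8 \right)} x = 4 \left(-15\right) 53890 = \left(-60\right) 53890 = -3233400$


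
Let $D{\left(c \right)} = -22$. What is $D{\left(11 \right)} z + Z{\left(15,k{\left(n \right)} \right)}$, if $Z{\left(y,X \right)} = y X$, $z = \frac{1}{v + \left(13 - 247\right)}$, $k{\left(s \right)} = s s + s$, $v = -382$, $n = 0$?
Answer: $\frac{1}{28} \approx 0.035714$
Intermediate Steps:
$k{\left(s \right)} = s + s^{2}$ ($k{\left(s \right)} = s^{2} + s = s + s^{2}$)
$z = - \frac{1}{616}$ ($z = \frac{1}{-382 + \left(13 - 247\right)} = \frac{1}{-382 - 234} = \frac{1}{-616} = - \frac{1}{616} \approx -0.0016234$)
$Z{\left(y,X \right)} = X y$
$D{\left(11 \right)} z + Z{\left(15,k{\left(n \right)} \right)} = \left(-22\right) \left(- \frac{1}{616}\right) + 0 \left(1 + 0\right) 15 = \frac{1}{28} + 0 \cdot 1 \cdot 15 = \frac{1}{28} + 0 \cdot 15 = \frac{1}{28} + 0 = \frac{1}{28}$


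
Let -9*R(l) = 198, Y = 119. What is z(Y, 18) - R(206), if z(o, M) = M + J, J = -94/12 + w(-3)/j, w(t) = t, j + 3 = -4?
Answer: 1369/42 ≈ 32.595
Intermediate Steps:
j = -7 (j = -3 - 4 = -7)
R(l) = -22 (R(l) = -⅑*198 = -22)
J = -311/42 (J = -94/12 - 3/(-7) = -94*1/12 - 3*(-⅐) = -47/6 + 3/7 = -311/42 ≈ -7.4048)
z(o, M) = -311/42 + M (z(o, M) = M - 311/42 = -311/42 + M)
z(Y, 18) - R(206) = (-311/42 + 18) - 1*(-22) = 445/42 + 22 = 1369/42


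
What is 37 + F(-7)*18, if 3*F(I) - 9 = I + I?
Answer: 7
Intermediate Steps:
F(I) = 3 + 2*I/3 (F(I) = 3 + (I + I)/3 = 3 + (2*I)/3 = 3 + 2*I/3)
37 + F(-7)*18 = 37 + (3 + (⅔)*(-7))*18 = 37 + (3 - 14/3)*18 = 37 - 5/3*18 = 37 - 30 = 7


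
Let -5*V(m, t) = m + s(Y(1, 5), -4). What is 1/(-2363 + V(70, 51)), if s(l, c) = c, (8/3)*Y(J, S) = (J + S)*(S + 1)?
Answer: -5/11881 ≈ -0.00042084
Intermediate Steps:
Y(J, S) = 3*(1 + S)*(J + S)/8 (Y(J, S) = 3*((J + S)*(S + 1))/8 = 3*((J + S)*(1 + S))/8 = 3*((1 + S)*(J + S))/8 = 3*(1 + S)*(J + S)/8)
V(m, t) = ⅘ - m/5 (V(m, t) = -(m - 4)/5 = -(-4 + m)/5 = ⅘ - m/5)
1/(-2363 + V(70, 51)) = 1/(-2363 + (⅘ - ⅕*70)) = 1/(-2363 + (⅘ - 14)) = 1/(-2363 - 66/5) = 1/(-11881/5) = -5/11881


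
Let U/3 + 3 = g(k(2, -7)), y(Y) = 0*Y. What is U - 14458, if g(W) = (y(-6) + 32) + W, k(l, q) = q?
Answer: -14392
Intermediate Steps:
y(Y) = 0
g(W) = 32 + W (g(W) = (0 + 32) + W = 32 + W)
U = 66 (U = -9 + 3*(32 - 7) = -9 + 3*25 = -9 + 75 = 66)
U - 14458 = 66 - 14458 = -14392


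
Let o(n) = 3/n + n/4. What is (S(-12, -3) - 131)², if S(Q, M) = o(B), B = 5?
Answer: 6671889/400 ≈ 16680.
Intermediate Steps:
o(n) = 3/n + n/4 (o(n) = 3/n + n*(¼) = 3/n + n/4)
S(Q, M) = 37/20 (S(Q, M) = 3/5 + (¼)*5 = 3*(⅕) + 5/4 = ⅗ + 5/4 = 37/20)
(S(-12, -3) - 131)² = (37/20 - 131)² = (-2583/20)² = 6671889/400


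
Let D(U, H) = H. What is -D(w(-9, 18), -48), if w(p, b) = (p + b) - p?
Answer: 48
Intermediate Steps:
w(p, b) = b (w(p, b) = (b + p) - p = b)
-D(w(-9, 18), -48) = -1*(-48) = 48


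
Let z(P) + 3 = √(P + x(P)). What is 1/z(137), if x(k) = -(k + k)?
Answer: -3/146 - I*√137/146 ≈ -0.020548 - 0.080169*I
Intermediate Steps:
x(k) = -2*k
z(P) = -3 + √(-P) (z(P) = -3 + √(P - 2*P) = -3 + √(-P))
1/z(137) = 1/(-3 + √(-1*137)) = 1/(-3 + √(-137)) = 1/(-3 + I*√137)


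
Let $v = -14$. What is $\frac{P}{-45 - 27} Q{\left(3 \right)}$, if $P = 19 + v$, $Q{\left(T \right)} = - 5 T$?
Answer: $\frac{25}{24} \approx 1.0417$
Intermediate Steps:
$P = 5$ ($P = 19 - 14 = 5$)
$\frac{P}{-45 - 27} Q{\left(3 \right)} = \frac{5}{-45 - 27} \left(\left(-5\right) 3\right) = \frac{5}{-72} \left(-15\right) = 5 \left(- \frac{1}{72}\right) \left(-15\right) = \left(- \frac{5}{72}\right) \left(-15\right) = \frac{25}{24}$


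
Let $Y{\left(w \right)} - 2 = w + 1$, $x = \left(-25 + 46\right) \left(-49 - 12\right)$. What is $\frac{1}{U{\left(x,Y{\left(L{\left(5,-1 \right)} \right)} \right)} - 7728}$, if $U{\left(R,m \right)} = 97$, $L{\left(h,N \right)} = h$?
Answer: $- \frac{1}{7631} \approx -0.00013104$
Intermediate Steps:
$x = -1281$ ($x = 21 \left(-61\right) = -1281$)
$Y{\left(w \right)} = 3 + w$ ($Y{\left(w \right)} = 2 + \left(w + 1\right) = 2 + \left(1 + w\right) = 3 + w$)
$\frac{1}{U{\left(x,Y{\left(L{\left(5,-1 \right)} \right)} \right)} - 7728} = \frac{1}{97 - 7728} = \frac{1}{-7631} = - \frac{1}{7631}$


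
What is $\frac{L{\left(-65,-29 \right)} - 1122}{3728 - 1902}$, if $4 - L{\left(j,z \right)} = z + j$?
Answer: $- \frac{512}{913} \approx -0.56079$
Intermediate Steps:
$L{\left(j,z \right)} = 4 - j - z$ ($L{\left(j,z \right)} = 4 - \left(z + j\right) = 4 - \left(j + z\right) = 4 - j - z$)
$\frac{L{\left(-65,-29 \right)} - 1122}{3728 - 1902} = \frac{\left(4 - -65 - -29\right) - 1122}{3728 - 1902} = \frac{\left(4 + 65 + 29\right) - 1122}{1826} = \left(98 - 1122\right) \frac{1}{1826} = \left(-1024\right) \frac{1}{1826} = - \frac{512}{913}$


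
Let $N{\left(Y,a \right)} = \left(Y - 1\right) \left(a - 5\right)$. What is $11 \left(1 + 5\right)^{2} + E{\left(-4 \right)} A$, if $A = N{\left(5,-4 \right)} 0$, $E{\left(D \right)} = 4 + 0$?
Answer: $396$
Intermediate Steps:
$E{\left(D \right)} = 4$
$N{\left(Y,a \right)} = \left(-1 + Y\right) \left(-5 + a\right)$ ($N{\left(Y,a \right)} = \left(Y + \left(-3 + 2\right)\right) \left(-5 + a\right) = \left(Y - 1\right) \left(-5 + a\right) = \left(-1 + Y\right) \left(-5 + a\right)$)
$A = 0$ ($A = \left(5 - -4 - 25 + 5 \left(-4\right)\right) 0 = \left(5 + 4 - 25 - 20\right) 0 = \left(-36\right) 0 = 0$)
$11 \left(1 + 5\right)^{2} + E{\left(-4 \right)} A = 11 \left(1 + 5\right)^{2} + 4 \cdot 0 = 11 \cdot 6^{2} + 0 = 11 \cdot 36 + 0 = 396 + 0 = 396$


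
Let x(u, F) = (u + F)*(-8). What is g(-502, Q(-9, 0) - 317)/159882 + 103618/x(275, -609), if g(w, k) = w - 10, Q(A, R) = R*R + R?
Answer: 4141321253/106801176 ≈ 38.776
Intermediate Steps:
Q(A, R) = R + R**2 (Q(A, R) = R**2 + R = R + R**2)
g(w, k) = -10 + w
x(u, F) = -8*F - 8*u (x(u, F) = (F + u)*(-8) = -8*F - 8*u)
g(-502, Q(-9, 0) - 317)/159882 + 103618/x(275, -609) = (-10 - 502)/159882 + 103618/(-8*(-609) - 8*275) = -512*1/159882 + 103618/(4872 - 2200) = -256/79941 + 103618/2672 = -256/79941 + 103618*(1/2672) = -256/79941 + 51809/1336 = 4141321253/106801176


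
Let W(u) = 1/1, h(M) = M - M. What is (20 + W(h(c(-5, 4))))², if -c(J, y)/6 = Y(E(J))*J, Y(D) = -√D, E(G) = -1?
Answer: 441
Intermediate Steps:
c(J, y) = 6*I*J (c(J, y) = -6*(-√(-1))*J = -6*(-I)*J = -(-6)*I*J = 6*I*J)
h(M) = 0
W(u) = 1
(20 + W(h(c(-5, 4))))² = (20 + 1)² = 21² = 441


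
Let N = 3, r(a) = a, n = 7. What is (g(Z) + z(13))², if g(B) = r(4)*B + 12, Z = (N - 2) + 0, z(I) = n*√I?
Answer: 893 + 224*√13 ≈ 1700.6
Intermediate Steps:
z(I) = 7*√I
Z = 1 (Z = (3 - 2) + 0 = 1 + 0 = 1)
g(B) = 12 + 4*B (g(B) = 4*B + 12 = 12 + 4*B)
(g(Z) + z(13))² = ((12 + 4*1) + 7*√13)² = ((12 + 4) + 7*√13)² = (16 + 7*√13)²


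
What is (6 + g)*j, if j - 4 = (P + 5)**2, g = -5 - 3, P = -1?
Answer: -40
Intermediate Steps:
g = -8
j = 20 (j = 4 + (-1 + 5)**2 = 4 + 4**2 = 4 + 16 = 20)
(6 + g)*j = (6 - 8)*20 = -2*20 = -40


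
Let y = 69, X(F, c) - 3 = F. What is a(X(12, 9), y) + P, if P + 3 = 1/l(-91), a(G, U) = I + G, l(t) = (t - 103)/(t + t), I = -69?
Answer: -5438/97 ≈ -56.062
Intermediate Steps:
X(F, c) = 3 + F
l(t) = (-103 + t)/(2*t) (l(t) = (-103 + t)/((2*t)) = (-103 + t)*(1/(2*t)) = (-103 + t)/(2*t))
a(G, U) = -69 + G
P = -200/97 (P = -3 + 1/((½)*(-103 - 91)/(-91)) = -3 + 1/((½)*(-1/91)*(-194)) = -3 + 1/(97/91) = -3 + 91/97 = -200/97 ≈ -2.0619)
a(X(12, 9), y) + P = (-69 + (3 + 12)) - 200/97 = (-69 + 15) - 200/97 = -54 - 200/97 = -5438/97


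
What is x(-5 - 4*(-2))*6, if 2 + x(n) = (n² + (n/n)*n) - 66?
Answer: -336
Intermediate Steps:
x(n) = -68 + n + n² (x(n) = -2 + ((n² + (n/n)*n) - 66) = -2 + ((n² + 1*n) - 66) = -2 + ((n² + n) - 66) = -2 + ((n + n²) - 66) = -2 + (-66 + n + n²) = -68 + n + n²)
x(-5 - 4*(-2))*6 = (-68 + (-5 - 4*(-2)) + (-5 - 4*(-2))²)*6 = (-68 + (-5 + 8) + (-5 + 8)²)*6 = (-68 + 3 + 3²)*6 = (-68 + 3 + 9)*6 = -56*6 = -336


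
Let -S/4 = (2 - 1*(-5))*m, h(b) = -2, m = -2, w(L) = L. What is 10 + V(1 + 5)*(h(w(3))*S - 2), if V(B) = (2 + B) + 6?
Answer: -1586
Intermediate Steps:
V(B) = 8 + B
S = 56 (S = -4*(2 - 1*(-5))*(-2) = -4*(2 + 5)*(-2) = -28*(-2) = -4*(-14) = 56)
10 + V(1 + 5)*(h(w(3))*S - 2) = 10 + (8 + (1 + 5))*(-2*56 - 2) = 10 + (8 + 6)*(-112 - 2) = 10 + 14*(-114) = 10 - 1596 = -1586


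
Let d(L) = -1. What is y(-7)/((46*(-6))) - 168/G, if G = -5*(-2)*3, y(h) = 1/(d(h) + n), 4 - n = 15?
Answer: -92731/16560 ≈ -5.5997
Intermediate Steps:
n = -11 (n = 4 - 1*15 = 4 - 15 = -11)
y(h) = -1/12 (y(h) = 1/(-1 - 11) = 1/(-12) = -1/12)
G = 30 (G = 10*3 = 30)
y(-7)/((46*(-6))) - 168/G = -1/(12*(46*(-6))) - 168/30 = -1/12/(-276) - 168*1/30 = -1/12*(-1/276) - 28/5 = 1/3312 - 28/5 = -92731/16560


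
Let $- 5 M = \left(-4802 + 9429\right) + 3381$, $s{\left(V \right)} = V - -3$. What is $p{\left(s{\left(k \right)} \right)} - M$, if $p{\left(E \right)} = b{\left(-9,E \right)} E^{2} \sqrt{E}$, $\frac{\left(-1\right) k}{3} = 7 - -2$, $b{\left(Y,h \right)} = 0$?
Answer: $\frac{8008}{5} \approx 1601.6$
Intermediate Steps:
$k = -27$ ($k = - 3 \left(7 - -2\right) = - 3 \left(7 + 2\right) = \left(-3\right) 9 = -27$)
$s{\left(V \right)} = 3 + V$ ($s{\left(V \right)} = V + 3 = 3 + V$)
$M = - \frac{8008}{5}$ ($M = - \frac{\left(-4802 + 9429\right) + 3381}{5} = - \frac{4627 + 3381}{5} = \left(- \frac{1}{5}\right) 8008 = - \frac{8008}{5} \approx -1601.6$)
$p{\left(E \right)} = 0$ ($p{\left(E \right)} = 0 E^{2} \sqrt{E} = 0 \sqrt{E} = 0$)
$p{\left(s{\left(k \right)} \right)} - M = 0 - - \frac{8008}{5} = 0 + \frac{8008}{5} = \frac{8008}{5}$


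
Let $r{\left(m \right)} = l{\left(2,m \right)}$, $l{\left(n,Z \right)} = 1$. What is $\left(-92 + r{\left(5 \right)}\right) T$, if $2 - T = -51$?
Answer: $-4823$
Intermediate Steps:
$T = 53$ ($T = 2 - -51 = 2 + 51 = 53$)
$r{\left(m \right)} = 1$
$\left(-92 + r{\left(5 \right)}\right) T = \left(-92 + 1\right) 53 = \left(-91\right) 53 = -4823$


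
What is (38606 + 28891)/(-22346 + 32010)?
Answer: 447/64 ≈ 6.9844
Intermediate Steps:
(38606 + 28891)/(-22346 + 32010) = 67497/9664 = 67497*(1/9664) = 447/64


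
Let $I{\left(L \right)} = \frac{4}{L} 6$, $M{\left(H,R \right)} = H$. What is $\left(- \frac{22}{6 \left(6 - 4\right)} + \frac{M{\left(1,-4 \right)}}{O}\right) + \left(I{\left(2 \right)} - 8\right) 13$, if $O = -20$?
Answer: $\frac{3007}{60} \approx 50.117$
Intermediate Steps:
$I{\left(L \right)} = \frac{24}{L}$
$\left(- \frac{22}{6 \left(6 - 4\right)} + \frac{M{\left(1,-4 \right)}}{O}\right) + \left(I{\left(2 \right)} - 8\right) 13 = \left(- \frac{22}{6 \left(6 - 4\right)} + 1 \frac{1}{-20}\right) + \left(\frac{24}{2} - 8\right) 13 = \left(- \frac{22}{6 \cdot 2} + 1 \left(- \frac{1}{20}\right)\right) + \left(24 \cdot \frac{1}{2} - 8\right) 13 = \left(- \frac{22}{12} - \frac{1}{20}\right) + \left(12 - 8\right) 13 = \left(\left(-22\right) \frac{1}{12} - \frac{1}{20}\right) + 4 \cdot 13 = \left(- \frac{11}{6} - \frac{1}{20}\right) + 52 = - \frac{113}{60} + 52 = \frac{3007}{60}$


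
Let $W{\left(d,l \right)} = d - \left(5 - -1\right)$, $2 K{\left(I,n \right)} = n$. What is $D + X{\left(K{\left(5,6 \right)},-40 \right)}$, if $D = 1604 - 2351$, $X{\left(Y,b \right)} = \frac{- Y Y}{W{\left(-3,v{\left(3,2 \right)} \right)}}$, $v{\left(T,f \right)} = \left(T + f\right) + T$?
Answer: $-746$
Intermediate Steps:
$v{\left(T,f \right)} = f + 2 T$
$K{\left(I,n \right)} = \frac{n}{2}$
$W{\left(d,l \right)} = -6 + d$ ($W{\left(d,l \right)} = d - \left(5 + 1\right) = d - 6 = -6 + d$)
$X{\left(Y,b \right)} = \frac{Y^{2}}{9}$ ($X{\left(Y,b \right)} = \frac{- Y Y}{-6 - 3} = \frac{\left(-1\right) Y^{2}}{-9} = - Y^{2} \left(- \frac{1}{9}\right) = \frac{Y^{2}}{9}$)
$D = -747$
$D + X{\left(K{\left(5,6 \right)},-40 \right)} = -747 + \frac{\left(\frac{1}{2} \cdot 6\right)^{2}}{9} = -747 + \frac{3^{2}}{9} = -747 + \frac{1}{9} \cdot 9 = -747 + 1 = -746$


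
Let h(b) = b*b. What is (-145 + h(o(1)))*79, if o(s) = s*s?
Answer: -11376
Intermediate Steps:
o(s) = s²
h(b) = b²
(-145 + h(o(1)))*79 = (-145 + (1²)²)*79 = (-145 + 1²)*79 = (-145 + 1)*79 = -144*79 = -11376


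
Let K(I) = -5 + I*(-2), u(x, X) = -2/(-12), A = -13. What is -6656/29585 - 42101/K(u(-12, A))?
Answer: 3736567759/473360 ≈ 7893.7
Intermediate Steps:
u(x, X) = ⅙ (u(x, X) = -2*(-1/12) = ⅙)
K(I) = -5 - 2*I
-6656/29585 - 42101/K(u(-12, A)) = -6656/29585 - 42101/(-5 - 2*⅙) = -6656*1/29585 - 42101/(-5 - ⅓) = -6656/29585 - 42101/(-16/3) = -6656/29585 - 42101*(-3/16) = -6656/29585 + 126303/16 = 3736567759/473360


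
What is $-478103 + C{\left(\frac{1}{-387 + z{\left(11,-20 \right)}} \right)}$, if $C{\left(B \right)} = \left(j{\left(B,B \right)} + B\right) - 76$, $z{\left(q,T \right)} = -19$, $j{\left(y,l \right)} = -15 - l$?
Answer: $-478194$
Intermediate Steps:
$C{\left(B \right)} = -91$ ($C{\left(B \right)} = \left(\left(-15 - B\right) + B\right) - 76 = -15 - 76 = -91$)
$-478103 + C{\left(\frac{1}{-387 + z{\left(11,-20 \right)}} \right)} = -478103 - 91 = -478194$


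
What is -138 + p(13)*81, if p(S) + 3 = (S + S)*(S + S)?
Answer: 54375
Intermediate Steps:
p(S) = -3 + 4*S**2 (p(S) = -3 + (S + S)*(S + S) = -3 + (2*S)*(2*S) = -3 + 4*S**2)
-138 + p(13)*81 = -138 + (-3 + 4*13**2)*81 = -138 + (-3 + 4*169)*81 = -138 + (-3 + 676)*81 = -138 + 673*81 = -138 + 54513 = 54375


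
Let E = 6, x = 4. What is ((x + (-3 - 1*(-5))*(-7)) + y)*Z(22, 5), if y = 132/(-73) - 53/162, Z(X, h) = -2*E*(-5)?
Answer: -1435130/1971 ≈ -728.12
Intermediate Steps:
Z(X, h) = 60 (Z(X, h) = -2*6*(-5) = -12*(-5) = 60)
y = -25253/11826 (y = 132*(-1/73) - 53*1/162 = -132/73 - 53/162 = -25253/11826 ≈ -2.1354)
((x + (-3 - 1*(-5))*(-7)) + y)*Z(22, 5) = ((4 + (-3 - 1*(-5))*(-7)) - 25253/11826)*60 = ((4 + (-3 + 5)*(-7)) - 25253/11826)*60 = ((4 + 2*(-7)) - 25253/11826)*60 = ((4 - 14) - 25253/11826)*60 = (-10 - 25253/11826)*60 = -143513/11826*60 = -1435130/1971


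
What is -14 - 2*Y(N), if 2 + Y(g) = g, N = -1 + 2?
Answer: -12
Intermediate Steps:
N = 1
Y(g) = -2 + g
-14 - 2*Y(N) = -14 - 2*(-2 + 1) = -14 - 2*(-1) = -14 + 2 = -12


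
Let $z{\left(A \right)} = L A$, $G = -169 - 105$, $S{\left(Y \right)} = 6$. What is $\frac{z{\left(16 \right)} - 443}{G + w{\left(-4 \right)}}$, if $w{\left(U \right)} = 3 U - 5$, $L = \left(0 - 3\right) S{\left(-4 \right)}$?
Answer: $\frac{731}{291} \approx 2.512$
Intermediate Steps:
$G = -274$
$L = -18$ ($L = \left(0 - 3\right) 6 = \left(-3\right) 6 = -18$)
$z{\left(A \right)} = - 18 A$
$w{\left(U \right)} = -5 + 3 U$
$\frac{z{\left(16 \right)} - 443}{G + w{\left(-4 \right)}} = \frac{\left(-18\right) 16 - 443}{-274 + \left(-5 + 3 \left(-4\right)\right)} = \frac{-288 - 443}{-274 - 17} = - \frac{731}{-274 - 17} = - \frac{731}{-291} = \left(-731\right) \left(- \frac{1}{291}\right) = \frac{731}{291}$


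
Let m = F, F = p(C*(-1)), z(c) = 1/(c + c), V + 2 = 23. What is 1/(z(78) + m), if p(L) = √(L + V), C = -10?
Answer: -156/754415 + 24336*√31/754415 ≈ 0.17940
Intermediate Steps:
V = 21 (V = -2 + 23 = 21)
z(c) = 1/(2*c)
p(L) = √(21 + L) (p(L) = √(L + 21) = √(21 + L))
F = √31 (F = √(21 - 10*(-1)) = √(21 + 10) = √31 ≈ 5.5678)
m = √31 ≈ 5.5678
1/(z(78) + m) = 1/((½)/78 + √31) = 1/((½)*(1/78) + √31) = 1/(1/156 + √31)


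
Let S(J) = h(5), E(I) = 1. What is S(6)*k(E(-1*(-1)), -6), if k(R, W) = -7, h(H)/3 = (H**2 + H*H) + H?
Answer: -1155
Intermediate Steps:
h(H) = 3*H + 6*H**2 (h(H) = 3*((H**2 + H*H) + H) = 3*((H**2 + H**2) + H) = 3*(2*H**2 + H) = 3*(H + 2*H**2) = 3*H + 6*H**2)
S(J) = 165 (S(J) = 3*5*(1 + 2*5) = 3*5*(1 + 10) = 3*5*11 = 165)
S(6)*k(E(-1*(-1)), -6) = 165*(-7) = -1155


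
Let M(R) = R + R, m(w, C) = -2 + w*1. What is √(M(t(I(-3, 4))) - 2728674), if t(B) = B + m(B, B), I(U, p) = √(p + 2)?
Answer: √(-2728678 + 4*√6) ≈ 1651.9*I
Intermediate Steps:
I(U, p) = √(2 + p)
m(w, C) = -2 + w
t(B) = -2 + 2*B (t(B) = B + (-2 + B) = -2 + 2*B)
M(R) = 2*R
√(M(t(I(-3, 4))) - 2728674) = √(2*(-2 + 2*√(2 + 4)) - 2728674) = √(2*(-2 + 2*√6) - 2728674) = √((-4 + 4*√6) - 2728674) = √(-2728678 + 4*√6)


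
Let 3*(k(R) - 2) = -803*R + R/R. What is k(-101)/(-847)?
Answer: -81110/2541 ≈ -31.921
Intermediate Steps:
k(R) = 7/3 - 803*R/3 (k(R) = 2 + (-803*R + R/R)/3 = 2 + (-803*R + 1)/3 = 2 + (1 - 803*R)/3 = 2 + (⅓ - 803*R/3) = 7/3 - 803*R/3)
k(-101)/(-847) = (7/3 - 803/3*(-101))/(-847) = (7/3 + 81103/3)*(-1/847) = (81110/3)*(-1/847) = -81110/2541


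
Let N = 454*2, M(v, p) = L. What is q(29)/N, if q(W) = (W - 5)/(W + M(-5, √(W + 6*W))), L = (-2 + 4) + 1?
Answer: 3/3632 ≈ 0.00082599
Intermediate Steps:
L = 3 (L = 2 + 1 = 3)
M(v, p) = 3
q(W) = (-5 + W)/(3 + W) (q(W) = (W - 5)/(W + 3) = (-5 + W)/(3 + W))
N = 908
q(29)/N = ((-5 + 29)/(3 + 29))/908 = (24/32)*(1/908) = ((1/32)*24)*(1/908) = (¾)*(1/908) = 3/3632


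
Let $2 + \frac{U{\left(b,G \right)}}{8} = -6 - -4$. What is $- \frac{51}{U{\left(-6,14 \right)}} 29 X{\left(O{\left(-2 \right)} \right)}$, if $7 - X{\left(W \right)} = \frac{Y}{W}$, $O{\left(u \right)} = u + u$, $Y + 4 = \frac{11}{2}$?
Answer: $\frac{87261}{256} \approx 340.86$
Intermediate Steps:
$Y = \frac{3}{2}$ ($Y = -4 + \frac{11}{2} = \frac{3}{2} \approx 1.5$)
$O{\left(u \right)} = 2 u$
$U{\left(b,G \right)} = -32$ ($U{\left(b,G \right)} = -16 + 8 \left(-6 - -4\right) = -16 + 8 \left(-6 + 4\right) = -16 + 8 \left(-2\right) = -16 - 16 = -32$)
$X{\left(W \right)} = 7 - \frac{3}{2 W}$
$- \frac{51}{U{\left(-6,14 \right)}} 29 X{\left(O{\left(-2 \right)} \right)} = - \frac{51}{-32} \cdot 29 \left(7 - \frac{3}{2 \cdot 2 \left(-2\right)}\right) = \left(-51\right) \left(- \frac{1}{32}\right) 29 \left(7 - \frac{3}{2 \left(-4\right)}\right) = \frac{51}{32} \cdot 29 \left(7 - - \frac{3}{8}\right) = \frac{1479 \left(7 + \frac{3}{8}\right)}{32} = \frac{1479}{32} \cdot \frac{59}{8} = \frac{87261}{256}$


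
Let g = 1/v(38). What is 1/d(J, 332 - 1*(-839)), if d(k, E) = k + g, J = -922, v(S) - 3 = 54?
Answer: -57/52553 ≈ -0.0010846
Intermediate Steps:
v(S) = 57 (v(S) = 3 + 54 = 57)
g = 1/57 ≈ 0.017544
d(k, E) = 1/57 + k (d(k, E) = k + 1/57 = 1/57 + k)
1/d(J, 332 - 1*(-839)) = 1/(1/57 - 922) = 1/(-52553/57) = -57/52553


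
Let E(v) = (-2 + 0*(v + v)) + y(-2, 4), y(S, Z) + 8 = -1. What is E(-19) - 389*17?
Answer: -6624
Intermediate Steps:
y(S, Z) = -9 (y(S, Z) = -8 - 1 = -9)
E(v) = -11 (E(v) = (-2 + 0*(v + v)) - 9 = (-2 + 0*(2*v)) - 9 = (-2 + 0) - 9 = -2 - 9 = -11)
E(-19) - 389*17 = -11 - 389*17 = -11 - 6613 = -6624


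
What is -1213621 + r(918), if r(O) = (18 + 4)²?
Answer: -1213137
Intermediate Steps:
r(O) = 484 (r(O) = 22² = 484)
-1213621 + r(918) = -1213621 + 484 = -1213137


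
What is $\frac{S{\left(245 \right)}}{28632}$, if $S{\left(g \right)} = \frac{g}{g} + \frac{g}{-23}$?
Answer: $- \frac{37}{109756} \approx -0.00033711$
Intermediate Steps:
$S{\left(g \right)} = 1 - \frac{g}{23}$ ($S{\left(g \right)} = 1 + g \left(- \frac{1}{23}\right) = 1 - \frac{g}{23}$)
$\frac{S{\left(245 \right)}}{28632} = \frac{1 - \frac{245}{23}}{28632} = \left(1 - \frac{245}{23}\right) \frac{1}{28632} = \left(- \frac{222}{23}\right) \frac{1}{28632} = - \frac{37}{109756}$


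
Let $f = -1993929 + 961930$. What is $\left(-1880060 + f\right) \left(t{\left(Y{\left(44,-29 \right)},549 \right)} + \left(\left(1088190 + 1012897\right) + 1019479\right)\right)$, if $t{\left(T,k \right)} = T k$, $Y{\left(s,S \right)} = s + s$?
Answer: $-9227959699802$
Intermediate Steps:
$Y{\left(s,S \right)} = 2 s$
$f = -1031999$
$\left(-1880060 + f\right) \left(t{\left(Y{\left(44,-29 \right)},549 \right)} + \left(\left(1088190 + 1012897\right) + 1019479\right)\right) = \left(-1880060 - 1031999\right) \left(2 \cdot 44 \cdot 549 + \left(\left(1088190 + 1012897\right) + 1019479\right)\right) = - 2912059 \left(88 \cdot 549 + \left(2101087 + 1019479\right)\right) = - 2912059 \left(48312 + 3120566\right) = \left(-2912059\right) 3168878 = -9227959699802$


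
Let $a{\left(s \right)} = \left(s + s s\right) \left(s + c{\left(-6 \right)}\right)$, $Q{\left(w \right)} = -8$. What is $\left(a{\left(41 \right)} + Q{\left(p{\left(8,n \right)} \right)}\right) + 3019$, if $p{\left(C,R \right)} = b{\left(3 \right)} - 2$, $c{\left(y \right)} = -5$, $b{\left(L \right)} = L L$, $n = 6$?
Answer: $65003$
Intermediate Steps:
$b{\left(L \right)} = L^{2}$
$p{\left(C,R \right)} = 7$ ($p{\left(C,R \right)} = 3^{2} - 2 = 9 - 2 = 7$)
$a{\left(s \right)} = \left(-5 + s\right) \left(s + s^{2}\right)$ ($a{\left(s \right)} = \left(s + s s\right) \left(s - 5\right) = \left(s + s^{2}\right) \left(-5 + s\right) = \left(-5 + s\right) \left(s + s^{2}\right)$)
$\left(a{\left(41 \right)} + Q{\left(p{\left(8,n \right)} \right)}\right) + 3019 = \left(41 \left(-5 + 41^{2} - 164\right) - 8\right) + 3019 = \left(41 \left(-5 + 1681 - 164\right) - 8\right) + 3019 = \left(41 \cdot 1512 - 8\right) + 3019 = \left(61992 - 8\right) + 3019 = 61984 + 3019 = 65003$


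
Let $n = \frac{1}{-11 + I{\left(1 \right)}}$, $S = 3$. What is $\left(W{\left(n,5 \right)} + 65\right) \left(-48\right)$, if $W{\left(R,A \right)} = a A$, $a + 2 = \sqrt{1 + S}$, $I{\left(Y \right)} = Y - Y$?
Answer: $-3120$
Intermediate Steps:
$I{\left(Y \right)} = 0$
$n = - \frac{1}{11}$ ($n = \frac{1}{-11 + 0} = \frac{1}{-11} = - \frac{1}{11} \approx -0.090909$)
$a = 0$ ($a = -2 + \sqrt{1 + 3} = -2 + \sqrt{4} = -2 + 2 = 0$)
$W{\left(R,A \right)} = 0$ ($W{\left(R,A \right)} = 0 A = 0$)
$\left(W{\left(n,5 \right)} + 65\right) \left(-48\right) = \left(0 + 65\right) \left(-48\right) = 65 \left(-48\right) = -3120$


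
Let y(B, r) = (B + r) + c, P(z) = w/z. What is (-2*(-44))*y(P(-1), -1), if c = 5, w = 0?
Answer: 352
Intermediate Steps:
P(z) = 0 (P(z) = 0/z = 0)
y(B, r) = 5 + B + r (y(B, r) = (B + r) + 5 = 5 + B + r)
(-2*(-44))*y(P(-1), -1) = (-2*(-44))*(5 + 0 - 1) = 88*4 = 352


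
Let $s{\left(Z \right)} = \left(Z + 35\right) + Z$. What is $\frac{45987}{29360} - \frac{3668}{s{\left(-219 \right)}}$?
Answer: $\frac{126225241}{11832080} \approx 10.668$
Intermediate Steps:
$s{\left(Z \right)} = 35 + 2 Z$ ($s{\left(Z \right)} = \left(35 + Z\right) + Z = 35 + 2 Z$)
$\frac{45987}{29360} - \frac{3668}{s{\left(-219 \right)}} = \frac{45987}{29360} - \frac{3668}{35 + 2 \left(-219\right)} = 45987 \cdot \frac{1}{29360} - \frac{3668}{35 - 438} = \frac{45987}{29360} - \frac{3668}{-403} = \frac{45987}{29360} - - \frac{3668}{403} = \frac{45987}{29360} + \frac{3668}{403} = \frac{126225241}{11832080}$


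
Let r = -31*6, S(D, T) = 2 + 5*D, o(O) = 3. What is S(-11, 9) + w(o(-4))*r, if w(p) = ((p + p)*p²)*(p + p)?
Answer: -60317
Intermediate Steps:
w(p) = 4*p⁴ (w(p) = ((2*p)*p²)*(2*p) = (2*p³)*(2*p) = 4*p⁴)
r = -186
S(-11, 9) + w(o(-4))*r = (2 + 5*(-11)) + (4*3⁴)*(-186) = (2 - 55) + (4*81)*(-186) = -53 + 324*(-186) = -53 - 60264 = -60317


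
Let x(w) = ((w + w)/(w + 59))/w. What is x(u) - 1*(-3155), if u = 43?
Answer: 160906/51 ≈ 3155.0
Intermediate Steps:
x(w) = 2/(59 + w) (x(w) = ((2*w)/(59 + w))/w = (2*w/(59 + w))/w = 2/(59 + w))
x(u) - 1*(-3155) = 2/(59 + 43) - 1*(-3155) = 2/102 + 3155 = 2*(1/102) + 3155 = 1/51 + 3155 = 160906/51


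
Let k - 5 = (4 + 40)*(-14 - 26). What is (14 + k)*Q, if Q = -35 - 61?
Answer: 167136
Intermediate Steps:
k = -1755 (k = 5 + (4 + 40)*(-14 - 26) = 5 + 44*(-40) = 5 - 1760 = -1755)
Q = -96
(14 + k)*Q = (14 - 1755)*(-96) = -1741*(-96) = 167136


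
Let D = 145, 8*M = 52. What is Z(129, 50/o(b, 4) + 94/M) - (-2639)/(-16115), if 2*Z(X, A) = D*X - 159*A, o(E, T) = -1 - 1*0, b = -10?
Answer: 5102311031/418990 ≈ 12178.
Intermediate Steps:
M = 13/2 (M = (⅛)*52 = 13/2 ≈ 6.5000)
o(E, T) = -1 (o(E, T) = -1 + 0 = -1)
Z(X, A) = -159*A/2 + 145*X/2 (Z(X, A) = (145*X - 159*A)/2 = (-159*A + 145*X)/2 = -159*A/2 + 145*X/2)
Z(129, 50/o(b, 4) + 94/M) - (-2639)/(-16115) = (-159*(50/(-1) + 94/(13/2))/2 + (145/2)*129) - (-2639)/(-16115) = (-159*(50*(-1) + 94*(2/13))/2 + 18705/2) - (-2639)*(-1)/16115 = (-159*(-50 + 188/13)/2 + 18705/2) - 1*2639/16115 = (-159/2*(-462/13) + 18705/2) - 2639/16115 = (36729/13 + 18705/2) - 2639/16115 = 316623/26 - 2639/16115 = 5102311031/418990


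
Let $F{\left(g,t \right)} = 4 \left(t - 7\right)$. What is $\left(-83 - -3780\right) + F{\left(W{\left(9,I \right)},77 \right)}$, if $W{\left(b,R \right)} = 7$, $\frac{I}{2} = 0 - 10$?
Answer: $3977$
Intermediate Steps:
$I = -20$ ($I = 2 \left(0 - 10\right) = 2 \left(-10\right) = -20$)
$F{\left(g,t \right)} = -28 + 4 t$ ($F{\left(g,t \right)} = 4 \left(-7 + t\right) = -28 + 4 t$)
$\left(-83 - -3780\right) + F{\left(W{\left(9,I \right)},77 \right)} = \left(-83 - -3780\right) + \left(-28 + 4 \cdot 77\right) = \left(-83 + 3780\right) + \left(-28 + 308\right) = 3697 + 280 = 3977$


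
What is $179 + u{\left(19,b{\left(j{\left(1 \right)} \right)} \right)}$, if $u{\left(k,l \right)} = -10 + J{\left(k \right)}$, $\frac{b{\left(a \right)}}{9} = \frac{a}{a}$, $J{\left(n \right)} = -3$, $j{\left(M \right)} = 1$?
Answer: $166$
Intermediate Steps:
$b{\left(a \right)} = 9$ ($b{\left(a \right)} = 9 \frac{a}{a} = 9 \cdot 1 = 9$)
$u{\left(k,l \right)} = -13$ ($u{\left(k,l \right)} = -10 - 3 = -13$)
$179 + u{\left(19,b{\left(j{\left(1 \right)} \right)} \right)} = 179 - 13 = 166$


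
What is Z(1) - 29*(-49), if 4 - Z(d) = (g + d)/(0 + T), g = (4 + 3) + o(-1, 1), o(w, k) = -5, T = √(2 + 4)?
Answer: 1425 - √6/2 ≈ 1423.8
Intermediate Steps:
T = √6 ≈ 2.4495
g = 2 (g = (4 + 3) - 5 = 7 - 5 = 2)
Z(d) = 4 - √6*(2 + d)/6 (Z(d) = 4 - (2 + d)/(0 + √6) = 4 - (2 + d)/(√6) = 4 - (2 + d)*√6/6 = 4 - √6*(2 + d)/6)
Z(1) - 29*(-49) = √6*(-2 - 1*1 + 4*√6)/6 - 29*(-49) = √6*(-2 - 1 + 4*√6)/6 + 1421 = √6*(-3 + 4*√6)/6 + 1421 = 1421 + √6*(-3 + 4*√6)/6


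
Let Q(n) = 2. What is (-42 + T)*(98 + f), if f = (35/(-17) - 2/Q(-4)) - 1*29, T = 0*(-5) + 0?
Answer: -47082/17 ≈ -2769.5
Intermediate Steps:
T = 0 (T = 0 + 0 = 0)
f = -545/17 (f = (35/(-17) - 2/2) - 1*29 = (35*(-1/17) - 2*1/2) - 29 = (-35/17 - 1) - 29 = -52/17 - 29 = -545/17 ≈ -32.059)
(-42 + T)*(98 + f) = (-42 + 0)*(98 - 545/17) = -42*1121/17 = -47082/17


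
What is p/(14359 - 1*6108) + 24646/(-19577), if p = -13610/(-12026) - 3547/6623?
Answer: -8097930856898346/6432779821900873 ≈ -1.2589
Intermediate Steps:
p = 23741404/39824099 (p = -13610*(-1/12026) - 3547*1/6623 = 6805/6013 - 3547/6623 = 23741404/39824099 ≈ 0.59616)
p/(14359 - 1*6108) + 24646/(-19577) = 23741404/(39824099*(14359 - 1*6108)) + 24646/(-19577) = 23741404/(39824099*(14359 - 6108)) + 24646*(-1/19577) = (23741404/39824099)/8251 - 24646/19577 = (23741404/39824099)*(1/8251) - 24646/19577 = 23741404/328588640849 - 24646/19577 = -8097930856898346/6432779821900873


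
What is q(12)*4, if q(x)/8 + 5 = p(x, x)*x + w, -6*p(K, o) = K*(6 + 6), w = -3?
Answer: -9472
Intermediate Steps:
p(K, o) = -2*K (p(K, o) = -K*(6 + 6)/6 = -K*12/6 = -2*K)
q(x) = -64 - 16*x² (q(x) = -40 + 8*((-2*x)*x - 3) = -40 + 8*(-2*x² - 3) = -40 + 8*(-3 - 2*x²) = -40 + (-24 - 16*x²) = -64 - 16*x²)
q(12)*4 = (-64 - 16*12²)*4 = (-64 - 16*144)*4 = (-64 - 2304)*4 = -2368*4 = -9472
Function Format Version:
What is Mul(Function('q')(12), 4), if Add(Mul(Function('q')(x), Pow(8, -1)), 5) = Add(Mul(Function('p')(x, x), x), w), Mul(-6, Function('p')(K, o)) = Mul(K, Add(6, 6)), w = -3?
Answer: -9472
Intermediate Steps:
Function('p')(K, o) = Mul(-2, K) (Function('p')(K, o) = Mul(Rational(-1, 6), Mul(K, Add(6, 6))) = Mul(Rational(-1, 6), Mul(K, 12)) = Mul(Rational(-1, 6), Mul(12, K)) = Mul(-2, K))
Function('q')(x) = Add(-64, Mul(-16, Pow(x, 2))) (Function('q')(x) = Add(-40, Mul(8, Add(Mul(Mul(-2, x), x), -3))) = Add(-40, Mul(8, Add(Mul(-2, Pow(x, 2)), -3))) = Add(-40, Mul(8, Add(-3, Mul(-2, Pow(x, 2))))) = Add(-40, Add(-24, Mul(-16, Pow(x, 2)))) = Add(-64, Mul(-16, Pow(x, 2))))
Mul(Function('q')(12), 4) = Mul(Add(-64, Mul(-16, Pow(12, 2))), 4) = Mul(Add(-64, Mul(-16, 144)), 4) = Mul(Add(-64, -2304), 4) = Mul(-2368, 4) = -9472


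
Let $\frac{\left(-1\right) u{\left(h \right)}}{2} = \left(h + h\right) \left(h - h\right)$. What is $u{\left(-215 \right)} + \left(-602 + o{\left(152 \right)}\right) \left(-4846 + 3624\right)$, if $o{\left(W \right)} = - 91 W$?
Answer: $17638348$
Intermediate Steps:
$u{\left(h \right)} = 0$ ($u{\left(h \right)} = - 2 \left(h + h\right) \left(h - h\right) = - 2 \cdot 2 h 0 = \left(-2\right) 0 = 0$)
$u{\left(-215 \right)} + \left(-602 + o{\left(152 \right)}\right) \left(-4846 + 3624\right) = 0 + \left(-602 - 13832\right) \left(-4846 + 3624\right) = 0 + \left(-602 - 13832\right) \left(-1222\right) = 0 - -17638348 = 0 + 17638348 = 17638348$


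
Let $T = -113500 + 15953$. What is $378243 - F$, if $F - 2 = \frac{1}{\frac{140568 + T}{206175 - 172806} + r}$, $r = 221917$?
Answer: $\frac{2800946998024585}{7405191394} \approx 3.7824 \cdot 10^{5}$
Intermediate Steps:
$T = -97547$
$F = \frac{14810416157}{7405191394}$ ($F = 2 + \frac{1}{\frac{140568 - 97547}{206175 - 172806} + 221917} = 2 + \frac{1}{\frac{43021}{33369} + 221917} = 2 + \frac{1}{\frac{7405191394}{33369}} = 2 + \frac{33369}{7405191394} = \frac{14810416157}{7405191394} \approx 2.0$)
$378243 - F = 378243 - \frac{14810416157}{7405191394} = \frac{2800946998024585}{7405191394}$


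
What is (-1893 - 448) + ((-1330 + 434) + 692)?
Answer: -2545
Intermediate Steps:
(-1893 - 448) + ((-1330 + 434) + 692) = -2341 + (-896 + 692) = -2341 - 204 = -2545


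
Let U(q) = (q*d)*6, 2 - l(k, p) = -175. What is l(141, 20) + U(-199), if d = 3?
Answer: -3405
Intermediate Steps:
l(k, p) = 177 (l(k, p) = 2 - 1*(-175) = 2 + 175 = 177)
U(q) = 18*q (U(q) = (q*3)*6 = (3*q)*6 = 18*q)
l(141, 20) + U(-199) = 177 + 18*(-199) = 177 - 3582 = -3405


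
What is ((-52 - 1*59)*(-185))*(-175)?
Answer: -3593625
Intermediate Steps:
((-52 - 1*59)*(-185))*(-175) = ((-52 - 59)*(-185))*(-175) = -111*(-185)*(-175) = 20535*(-175) = -3593625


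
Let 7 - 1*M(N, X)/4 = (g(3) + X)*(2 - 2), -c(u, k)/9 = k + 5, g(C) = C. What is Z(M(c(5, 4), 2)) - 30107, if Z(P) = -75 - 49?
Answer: -30231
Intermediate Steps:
c(u, k) = -45 - 9*k (c(u, k) = -9*(k + 5) = -9*(5 + k) = -45 - 9*k)
M(N, X) = 28 (M(N, X) = 28 - 4*(3 + X)*(2 - 2) = 28 - 4*(3 + X)*0 = 28 - 4*0 = 28 + 0 = 28)
Z(P) = -124
Z(M(c(5, 4), 2)) - 30107 = -124 - 30107 = -30231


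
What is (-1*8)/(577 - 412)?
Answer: -8/165 ≈ -0.048485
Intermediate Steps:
(-1*8)/(577 - 412) = -8/165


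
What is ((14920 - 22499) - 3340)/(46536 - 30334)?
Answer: -10919/16202 ≈ -0.67393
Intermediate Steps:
((14920 - 22499) - 3340)/(46536 - 30334) = (-7579 - 3340)/16202 = -10919*1/16202 = -10919/16202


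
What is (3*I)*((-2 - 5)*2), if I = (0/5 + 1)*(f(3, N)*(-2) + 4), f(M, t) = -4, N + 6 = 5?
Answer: -504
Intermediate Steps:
N = -1 (N = -6 + 5 = -1)
I = 12 (I = (0/5 + 1)*(-4*(-2) + 4) = (0*(1/5) + 1)*(8 + 4) = (0 + 1)*12 = 1*12 = 12)
(3*I)*((-2 - 5)*2) = (3*12)*((-2 - 5)*2) = 36*(-7*2) = 36*(-14) = -504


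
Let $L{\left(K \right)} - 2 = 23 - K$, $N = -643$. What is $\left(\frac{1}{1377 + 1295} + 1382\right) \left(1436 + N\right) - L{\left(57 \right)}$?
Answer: $\frac{2928400569}{2672} \approx 1.096 \cdot 10^{6}$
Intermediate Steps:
$L{\left(K \right)} = 25 - K$ ($L{\left(K \right)} = 2 - \left(-23 + K\right) = 25 - K$)
$\left(\frac{1}{1377 + 1295} + 1382\right) \left(1436 + N\right) - L{\left(57 \right)} = \left(\frac{1}{1377 + 1295} + 1382\right) \left(1436 - 643\right) - \left(25 - 57\right) = \left(\frac{1}{2672} + 1382\right) 793 - \left(25 - 57\right) = \left(\frac{1}{2672} + 1382\right) 793 - -32 = \frac{3692705}{2672} \cdot 793 + 32 = \frac{2928315065}{2672} + 32 = \frac{2928400569}{2672}$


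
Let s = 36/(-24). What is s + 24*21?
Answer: 1005/2 ≈ 502.50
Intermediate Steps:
s = -3/2 (s = 36*(-1/24) = -3/2 ≈ -1.5000)
s + 24*21 = -3/2 + 24*21 = -3/2 + 504 = 1005/2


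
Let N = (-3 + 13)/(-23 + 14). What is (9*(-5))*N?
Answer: 50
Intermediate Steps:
N = -10/9 (N = 10/(-9) = 10*(-⅑) = -10/9 ≈ -1.1111)
(9*(-5))*N = (9*(-5))*(-10/9) = -45*(-10/9) = 50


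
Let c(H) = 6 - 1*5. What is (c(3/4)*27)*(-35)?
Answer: -945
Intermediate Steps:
c(H) = 1 (c(H) = 6 - 5 = 1)
(c(3/4)*27)*(-35) = (1*27)*(-35) = 27*(-35) = -945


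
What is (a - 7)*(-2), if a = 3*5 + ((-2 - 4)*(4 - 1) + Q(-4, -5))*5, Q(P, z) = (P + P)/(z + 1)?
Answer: 144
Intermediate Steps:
Q(P, z) = 2*P/(1 + z) (Q(P, z) = (2*P)/(1 + z) = 2*P/(1 + z))
a = -65 (a = 3*5 + ((-2 - 4)*(4 - 1) + 2*(-4)/(1 - 5))*5 = 15 + (-6*3 + 2*(-4)/(-4))*5 = 15 + (-18 + 2*(-4)*(-1/4))*5 = 15 + (-18 + 2)*5 = 15 - 16*5 = 15 - 80 = -65)
(a - 7)*(-2) = (-65 - 7)*(-2) = -72*(-2) = 144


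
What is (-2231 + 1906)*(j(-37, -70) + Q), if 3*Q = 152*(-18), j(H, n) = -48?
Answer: 312000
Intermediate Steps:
Q = -912 (Q = (152*(-18))/3 = (⅓)*(-2736) = -912)
(-2231 + 1906)*(j(-37, -70) + Q) = (-2231 + 1906)*(-48 - 912) = -325*(-960) = 312000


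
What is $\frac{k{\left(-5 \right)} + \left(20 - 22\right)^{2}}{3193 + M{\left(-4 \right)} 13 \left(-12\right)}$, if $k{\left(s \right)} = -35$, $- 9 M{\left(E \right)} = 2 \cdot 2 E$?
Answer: $- \frac{93}{8747} \approx -0.010632$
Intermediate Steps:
$M{\left(E \right)} = - \frac{4 E}{9}$ ($M{\left(E \right)} = - \frac{2 \cdot 2 E}{9} = - \frac{4 E}{9}$)
$\frac{k{\left(-5 \right)} + \left(20 - 22\right)^{2}}{3193 + M{\left(-4 \right)} 13 \left(-12\right)} = \frac{-35 + \left(20 - 22\right)^{2}}{3193 + \left(- \frac{4}{9}\right) \left(-4\right) 13 \left(-12\right)} = \frac{-35 + \left(-2\right)^{2}}{3193 + \frac{16}{9} \cdot 13 \left(-12\right)} = \frac{-35 + 4}{3193 + \frac{208}{9} \left(-12\right)} = - \frac{31}{3193 - \frac{832}{3}} = - \frac{31}{\frac{8747}{3}} = \left(-31\right) \frac{3}{8747} = - \frac{93}{8747}$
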